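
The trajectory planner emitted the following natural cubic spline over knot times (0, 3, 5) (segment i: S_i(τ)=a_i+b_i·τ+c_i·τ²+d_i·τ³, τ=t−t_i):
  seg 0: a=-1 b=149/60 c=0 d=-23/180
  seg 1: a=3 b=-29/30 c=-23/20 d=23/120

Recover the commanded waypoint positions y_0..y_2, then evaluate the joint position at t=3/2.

y_0 = S_0(0) = a_0 = -1
y_1 = S_1(0) = a_1 = 3
y_2 = S_1(2) = -2
t_q=3/2 is in segment 0 (τ=3/2); S_0(τ)=367/160

y_0=-1 y_1=3 y_2=-2
S(3/2) = 367/160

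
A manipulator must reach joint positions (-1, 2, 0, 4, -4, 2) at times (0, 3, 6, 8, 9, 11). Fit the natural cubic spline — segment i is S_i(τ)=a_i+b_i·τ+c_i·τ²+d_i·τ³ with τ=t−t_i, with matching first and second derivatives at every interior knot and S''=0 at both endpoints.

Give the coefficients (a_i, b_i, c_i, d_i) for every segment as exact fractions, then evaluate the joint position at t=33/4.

  seg 0: a=-1 b=7345/3597 c=0 d=-3748/32373
  seg 1: a=2 b=-3899/3597 c=-3748/3597 d=12745/32373
  seg 2: a=0 b=11848/3597 c=2999/1199 d=-5662/3597
  seg 3: a=4 b=-1828/327 c=-8325/1199 d=16307/3597
  seg 4: a=-4 b=-21137/3597 c=7982/1199 d=-3991/3597
S(33/4) = 171837/76736

Δ: Δ0=1, Δ1=-2/3, Δ2=2, Δ3=-8, Δ4=3
row 1: diag=12, rhs=-10; c'=1/4, d'=-5/6
row 2: denom=10−3·1/4=37/4; d'=(16−3·-5/6)/(37/4)=2
row 3: denom=6−2·8/37=206/37; d'=(-60−2·2)/(206/37)=-1184/103
row 4: denom=6−1·37/206=1199/206; d'=(66−1·-1184/103)/(1199/206)=15964/1199
back: M4=15964/1199
back: M3=-1184/103−37/206·15964/1199=-16650/1199
back: M2=2−8/37·-16650/1199=5998/1199
back: M1=-5/6−1/4·5998/1199=-7496/3597
M: M0=0, M1=-7496/3597, M2=5998/1199, M3=-16650/1199, M4=15964/1199, M5=0
seg 0: a=-1, c=M0/2=0, d=(M1−M0)/(6·3)=-3748/32373, b=Δ0−h0·(2M0+M1)/6=7345/3597
seg 1: a=2, c=M1/2=-3748/3597, d=(M2−M1)/(6·3)=12745/32373, b=Δ1−h1·(2M1+M2)/6=-3899/3597
seg 2: a=0, c=M2/2=2999/1199, d=(M3−M2)/(6·2)=-5662/3597, b=Δ2−h2·(2M2+M3)/6=11848/3597
seg 3: a=4, c=M3/2=-8325/1199, d=(M4−M3)/(6·1)=16307/3597, b=Δ3−h3·(2M3+M4)/6=-1828/327
seg 4: a=-4, c=M4/2=7982/1199, d=(M5−M4)/(6·2)=-3991/3597, b=Δ4−h4·(2M4+M5)/6=-21137/3597
t_q=33/4 → seg 3, τ=1/4; S=4+-1828/327·τ+-8325/1199·τ²+16307/3597·τ³=171837/76736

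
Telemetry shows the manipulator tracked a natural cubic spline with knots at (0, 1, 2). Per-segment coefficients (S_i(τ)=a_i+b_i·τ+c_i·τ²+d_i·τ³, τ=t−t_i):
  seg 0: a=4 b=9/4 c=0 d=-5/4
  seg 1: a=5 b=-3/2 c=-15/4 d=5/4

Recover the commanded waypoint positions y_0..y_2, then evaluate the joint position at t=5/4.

y_0=4 y_1=5 y_2=1
S(5/4) = 1129/256

y_0 = S_0(0) = a_0 = 4
y_1 = S_1(0) = a_1 = 5
y_2 = S_1(1) = 1
t_q=5/4 is in segment 1 (τ=1/4); S_1(τ)=1129/256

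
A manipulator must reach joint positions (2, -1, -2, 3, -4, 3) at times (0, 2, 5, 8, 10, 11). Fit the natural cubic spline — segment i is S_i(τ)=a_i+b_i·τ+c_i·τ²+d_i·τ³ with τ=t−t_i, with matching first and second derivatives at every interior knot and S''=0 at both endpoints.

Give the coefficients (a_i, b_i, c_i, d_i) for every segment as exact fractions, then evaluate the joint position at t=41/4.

  seg 0: a=2 b=-2087/1419 c=0 d=-83/11352
  seg 1: a=-1 b=-4423/2838 c=-83/1892 d=2567/17028
  seg 2: a=-2 b=12763/5676 c=621/473 d=-2851/5676
  seg 3: a=3 b=-9751/2838 c=-6069/1892 d=18025/11352
  seg 4: a=-4 b=3955/1419 c=2989/473 d=-2989/1419
S(41/4) = -89035/30272

Δ: Δ0=-3/2, Δ1=-1/3, Δ2=5/3, Δ3=-7/2, Δ4=7
row 1: diag=10, rhs=7; c'=3/10, d'=7/10
row 2: denom=12−3·3/10=111/10; d'=(12−3·7/10)/(111/10)=33/37
row 3: denom=10−3·10/37=340/37; d'=(-31−3·33/37)/(340/37)=-623/170
row 4: denom=6−2·37/170=473/85; d'=(63−2·-623/170)/(473/85)=5978/473
back: M4=5978/473
back: M3=-623/170−37/170·5978/473=-6069/946
back: M2=33/37−10/37·-6069/946=1242/473
back: M1=7/10−3/10·1242/473=-83/946
M: M0=0, M1=-83/946, M2=1242/473, M3=-6069/946, M4=5978/473, M5=0
seg 0: a=2, c=M0/2=0, d=(M1−M0)/(6·2)=-83/11352, b=Δ0−h0·(2M0+M1)/6=-2087/1419
seg 1: a=-1, c=M1/2=-83/1892, d=(M2−M1)/(6·3)=2567/17028, b=Δ1−h1·(2M1+M2)/6=-4423/2838
seg 2: a=-2, c=M2/2=621/473, d=(M3−M2)/(6·3)=-2851/5676, b=Δ2−h2·(2M2+M3)/6=12763/5676
seg 3: a=3, c=M3/2=-6069/1892, d=(M4−M3)/(6·2)=18025/11352, b=Δ3−h3·(2M3+M4)/6=-9751/2838
seg 4: a=-4, c=M4/2=2989/473, d=(M5−M4)/(6·1)=-2989/1419, b=Δ4−h4·(2M4+M5)/6=3955/1419
t_q=41/4 → seg 4, τ=1/4; S=-4+3955/1419·τ+2989/473·τ²+-2989/1419·τ³=-89035/30272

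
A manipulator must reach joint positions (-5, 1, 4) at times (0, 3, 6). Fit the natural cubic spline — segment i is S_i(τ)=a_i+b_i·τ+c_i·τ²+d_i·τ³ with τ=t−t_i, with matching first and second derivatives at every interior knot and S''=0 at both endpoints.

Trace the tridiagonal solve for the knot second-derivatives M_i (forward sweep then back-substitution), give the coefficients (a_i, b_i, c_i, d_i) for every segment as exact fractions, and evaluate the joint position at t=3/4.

  seg 0: a=-5 b=9/4 c=0 d=-1/36
  seg 1: a=1 b=3/2 c=-1/4 d=1/36
S(3/4) = -851/256

Δ: Δ0=2, Δ1=1
row 1: diag=12, rhs=-6; c'=1/4, d'=-1/2
back: M1=-1/2
M: M0=0, M1=-1/2, M2=0
seg 0: a=-5, c=M0/2=0, d=(M1−M0)/(6·3)=-1/36, b=Δ0−h0·(2M0+M1)/6=9/4
seg 1: a=1, c=M1/2=-1/4, d=(M2−M1)/(6·3)=1/36, b=Δ1−h1·(2M1+M2)/6=3/2
t_q=3/4 → seg 0, τ=3/4; S=-5+9/4·τ+0·τ²+-1/36·τ³=-851/256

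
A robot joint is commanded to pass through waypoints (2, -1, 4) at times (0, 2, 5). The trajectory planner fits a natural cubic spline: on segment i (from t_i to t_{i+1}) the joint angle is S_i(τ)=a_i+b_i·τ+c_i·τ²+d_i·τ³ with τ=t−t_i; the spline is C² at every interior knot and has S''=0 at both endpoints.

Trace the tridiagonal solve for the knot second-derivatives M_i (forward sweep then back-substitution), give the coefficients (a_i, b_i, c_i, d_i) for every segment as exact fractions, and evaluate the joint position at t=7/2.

Δ: Δ0=-3/2, Δ1=5/3
row 1: diag=10, rhs=19; c'=3/10, d'=19/10
back: M1=19/10
M: M0=0, M1=19/10, M2=0
seg 0: a=2, c=M0/2=0, d=(M1−M0)/(6·2)=19/120, b=Δ0−h0·(2M0+M1)/6=-32/15
seg 1: a=-1, c=M1/2=19/20, d=(M2−M1)/(6·3)=-19/180, b=Δ1−h1·(2M1+M2)/6=-7/30
t_q=7/2 → seg 1, τ=3/2; S=-1+-7/30·τ+19/20·τ²+-19/180·τ³=69/160

  seg 0: a=2 b=-32/15 c=0 d=19/120
  seg 1: a=-1 b=-7/30 c=19/20 d=-19/180
S(7/2) = 69/160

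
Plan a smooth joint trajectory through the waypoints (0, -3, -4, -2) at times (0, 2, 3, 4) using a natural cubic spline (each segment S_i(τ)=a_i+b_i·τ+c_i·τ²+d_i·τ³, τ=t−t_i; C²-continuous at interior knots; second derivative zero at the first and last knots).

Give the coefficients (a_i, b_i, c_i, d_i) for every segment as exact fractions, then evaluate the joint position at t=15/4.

  seg 0: a=0 b=-65/46 c=0 d=-1/46
  seg 1: a=-3 b=-77/46 c=-3/23 d=37/46
  seg 2: a=-4 b=11/23 c=105/46 d=-35/46
S(15/4) = -7885/2944

Δ: Δ0=-3/2, Δ1=-1, Δ2=2
row 1: diag=6, rhs=3; c'=1/6, d'=1/2
row 2: denom=4−1·1/6=23/6; d'=(18−1·1/2)/(23/6)=105/23
back: M2=105/23
back: M1=1/2−1/6·105/23=-6/23
M: M0=0, M1=-6/23, M2=105/23, M3=0
seg 0: a=0, c=M0/2=0, d=(M1−M0)/(6·2)=-1/46, b=Δ0−h0·(2M0+M1)/6=-65/46
seg 1: a=-3, c=M1/2=-3/23, d=(M2−M1)/(6·1)=37/46, b=Δ1−h1·(2M1+M2)/6=-77/46
seg 2: a=-4, c=M2/2=105/46, d=(M3−M2)/(6·1)=-35/46, b=Δ2−h2·(2M2+M3)/6=11/23
t_q=15/4 → seg 2, τ=3/4; S=-4+11/23·τ+105/46·τ²+-35/46·τ³=-7885/2944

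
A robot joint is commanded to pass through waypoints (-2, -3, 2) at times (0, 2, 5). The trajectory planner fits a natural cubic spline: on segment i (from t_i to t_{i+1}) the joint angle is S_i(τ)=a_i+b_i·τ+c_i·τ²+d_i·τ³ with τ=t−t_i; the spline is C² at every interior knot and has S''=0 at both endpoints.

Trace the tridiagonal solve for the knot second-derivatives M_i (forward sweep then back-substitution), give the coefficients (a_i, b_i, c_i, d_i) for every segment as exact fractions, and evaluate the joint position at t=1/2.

  seg 0: a=-2 b=-14/15 c=0 d=13/120
  seg 1: a=-3 b=11/30 c=13/20 d=-13/180
S(1/2) = -157/64

Δ: Δ0=-1/2, Δ1=5/3
row 1: diag=10, rhs=13; c'=3/10, d'=13/10
back: M1=13/10
M: M0=0, M1=13/10, M2=0
seg 0: a=-2, c=M0/2=0, d=(M1−M0)/(6·2)=13/120, b=Δ0−h0·(2M0+M1)/6=-14/15
seg 1: a=-3, c=M1/2=13/20, d=(M2−M1)/(6·3)=-13/180, b=Δ1−h1·(2M1+M2)/6=11/30
t_q=1/2 → seg 0, τ=1/2; S=-2+-14/15·τ+0·τ²+13/120·τ³=-157/64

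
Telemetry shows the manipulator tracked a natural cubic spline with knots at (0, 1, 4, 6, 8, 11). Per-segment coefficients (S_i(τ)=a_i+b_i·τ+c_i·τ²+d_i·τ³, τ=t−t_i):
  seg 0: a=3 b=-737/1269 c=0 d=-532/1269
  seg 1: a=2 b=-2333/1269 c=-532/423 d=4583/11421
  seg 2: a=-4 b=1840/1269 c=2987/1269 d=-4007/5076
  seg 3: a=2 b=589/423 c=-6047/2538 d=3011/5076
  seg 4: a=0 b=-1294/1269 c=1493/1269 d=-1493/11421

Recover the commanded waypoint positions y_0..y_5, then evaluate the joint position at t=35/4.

y_0 = S_0(0) = a_0 = 3
y_1 = S_1(0) = a_1 = 2
y_2 = S_2(0) = a_2 = -4
y_3 = S_3(0) = a_3 = 2
y_4 = S_4(0) = a_4 = 0
y_5 = S_4(3) = 4
t_q=35/4 is in segment 4 (τ=3/4); S_4(τ)=-1427/9024

y_0=3 y_1=2 y_2=-4 y_3=2 y_4=0 y_5=4
S(35/4) = -1427/9024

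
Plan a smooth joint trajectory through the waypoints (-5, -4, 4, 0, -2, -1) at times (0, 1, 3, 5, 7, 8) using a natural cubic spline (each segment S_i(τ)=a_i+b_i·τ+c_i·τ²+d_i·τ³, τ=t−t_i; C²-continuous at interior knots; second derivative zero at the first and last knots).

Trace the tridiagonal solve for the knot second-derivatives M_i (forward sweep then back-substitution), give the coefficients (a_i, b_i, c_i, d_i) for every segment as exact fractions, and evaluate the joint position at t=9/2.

Δ: Δ0=1, Δ1=4, Δ2=-2, Δ3=-1, Δ4=1
row 1: diag=6, rhs=18; c'=1/3, d'=3
row 2: denom=8−2·1/3=22/3; d'=(-36−2·3)/(22/3)=-63/11
row 3: denom=8−2·3/11=82/11; d'=(6−2·-63/11)/(82/11)=96/41
row 4: denom=6−2·11/41=224/41; d'=(12−2·96/41)/(224/41)=75/56
back: M4=75/56
back: M3=96/41−11/41·75/56=111/56
back: M2=-63/11−3/11·111/56=-351/56
back: M1=3−1/3·-351/56=285/56
M: M0=0, M1=285/56, M2=-351/56, M3=111/56, M4=75/56, M5=0
seg 0: a=-5, c=M0/2=0, d=(M1−M0)/(6·1)=95/112, b=Δ0−h0·(2M0+M1)/6=17/112
seg 1: a=-4, c=M1/2=285/112, d=(M2−M1)/(6·2)=-53/56, b=Δ1−h1·(2M1+M2)/6=151/56
seg 2: a=4, c=M2/2=-351/112, d=(M3−M2)/(6·2)=11/16, b=Δ2−h2·(2M2+M3)/6=85/56
seg 3: a=0, c=M3/2=111/112, d=(M4−M3)/(6·2)=-3/56, b=Δ3−h3·(2M3+M4)/6=-155/56
seg 4: a=-2, c=M4/2=75/112, d=(M5−M4)/(6·1)=-25/112, b=Δ4−h4·(2M4+M5)/6=31/56
t_q=9/2 → seg 2, τ=3/2; S=4+85/56·τ+-351/112·τ²+11/16·τ³=1385/896

  seg 0: a=-5 b=17/112 c=0 d=95/112
  seg 1: a=-4 b=151/56 c=285/112 d=-53/56
  seg 2: a=4 b=85/56 c=-351/112 d=11/16
  seg 3: a=0 b=-155/56 c=111/112 d=-3/56
  seg 4: a=-2 b=31/56 c=75/112 d=-25/112
S(9/2) = 1385/896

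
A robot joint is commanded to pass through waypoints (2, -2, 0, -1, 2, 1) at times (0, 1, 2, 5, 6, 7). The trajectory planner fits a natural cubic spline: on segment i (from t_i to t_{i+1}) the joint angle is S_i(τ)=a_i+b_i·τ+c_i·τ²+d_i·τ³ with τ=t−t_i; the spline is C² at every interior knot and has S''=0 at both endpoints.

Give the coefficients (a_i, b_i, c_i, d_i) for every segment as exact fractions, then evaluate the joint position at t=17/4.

Δ: Δ0=-4, Δ1=2, Δ2=-1/3, Δ3=3, Δ4=-1
row 1: diag=4, rhs=36; c'=1/4, d'=9
row 2: denom=8−1·1/4=31/4; d'=(-14−1·9)/(31/4)=-92/31
row 3: denom=8−3·12/31=212/31; d'=(20−3·-92/31)/(212/31)=224/53
row 4: denom=4−1·31/212=817/212; d'=(-24−1·224/53)/(817/212)=-5984/817
back: M4=-5984/817
back: M3=224/53−31/212·-5984/817=4328/817
back: M2=-92/31−12/31·4328/817=-4100/817
back: M1=9−1/4·-4100/817=8378/817
M: M0=0, M1=8378/817, M2=-4100/817, M3=4328/817, M4=-5984/817, M5=0
seg 0: a=2, c=M0/2=0, d=(M1−M0)/(6·1)=4189/2451, b=Δ0−h0·(2M0+M1)/6=-13993/2451
seg 1: a=-2, c=M1/2=4189/817, d=(M2−M1)/(6·1)=-6239/2451, b=Δ1−h1·(2M1+M2)/6=-1426/2451
seg 2: a=0, c=M2/2=-2050/817, d=(M3−M2)/(6·3)=98/171, b=Δ2−h2·(2M2+M3)/6=4991/2451
seg 3: a=-1, c=M3/2=2164/817, d=(M4−M3)/(6·1)=-5156/2451, b=Δ3−h3·(2M3+M4)/6=6017/2451
seg 4: a=2, c=M4/2=-2992/817, d=(M5−M4)/(6·1)=2992/2451, b=Δ4−h4·(2M4+M5)/6=3533/2451
t_q=17/4 → seg 2, τ=9/4; S=0+4991/2451·τ+-2050/817·τ²+98/171·τ³=-41649/26144

  seg 0: a=2 b=-13993/2451 c=0 d=4189/2451
  seg 1: a=-2 b=-1426/2451 c=4189/817 d=-6239/2451
  seg 2: a=0 b=4991/2451 c=-2050/817 d=98/171
  seg 3: a=-1 b=6017/2451 c=2164/817 d=-5156/2451
  seg 4: a=2 b=3533/2451 c=-2992/817 d=2992/2451
S(17/4) = -41649/26144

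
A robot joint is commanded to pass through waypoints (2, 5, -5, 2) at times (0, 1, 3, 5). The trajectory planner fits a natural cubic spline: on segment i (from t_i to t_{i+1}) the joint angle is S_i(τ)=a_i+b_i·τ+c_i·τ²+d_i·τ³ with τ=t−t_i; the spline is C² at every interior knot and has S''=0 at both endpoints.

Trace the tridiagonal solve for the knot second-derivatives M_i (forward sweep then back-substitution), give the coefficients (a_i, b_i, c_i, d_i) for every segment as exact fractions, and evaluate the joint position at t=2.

Δ: Δ0=3, Δ1=-5, Δ2=7/2
row 1: diag=6, rhs=-48; c'=1/3, d'=-8
row 2: denom=8−2·1/3=22/3; d'=(51−2·-8)/(22/3)=201/22
back: M2=201/22
back: M1=-8−1/3·201/22=-243/22
M: M0=0, M1=-243/22, M2=201/22, M3=0
seg 0: a=2, c=M0/2=0, d=(M1−M0)/(6·1)=-81/44, b=Δ0−h0·(2M0+M1)/6=213/44
seg 1: a=5, c=M1/2=-243/44, d=(M2−M1)/(6·2)=37/22, b=Δ1−h1·(2M1+M2)/6=-15/22
seg 2: a=-5, c=M2/2=201/44, d=(M3−M2)/(6·2)=-67/88, b=Δ2−h2·(2M2+M3)/6=-57/22
t_q=2 → seg 1, τ=1; S=5+-15/22·τ+-243/44·τ²+37/22·τ³=21/44

  seg 0: a=2 b=213/44 c=0 d=-81/44
  seg 1: a=5 b=-15/22 c=-243/44 d=37/22
  seg 2: a=-5 b=-57/22 c=201/44 d=-67/88
S(2) = 21/44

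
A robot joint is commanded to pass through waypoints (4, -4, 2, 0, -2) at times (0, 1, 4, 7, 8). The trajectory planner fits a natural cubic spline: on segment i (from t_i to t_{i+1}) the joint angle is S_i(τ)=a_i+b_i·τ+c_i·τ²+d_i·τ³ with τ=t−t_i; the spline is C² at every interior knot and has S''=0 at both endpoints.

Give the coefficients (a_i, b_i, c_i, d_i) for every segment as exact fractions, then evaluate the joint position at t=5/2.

Δ: Δ0=-8, Δ1=2, Δ2=-2/3, Δ3=-2
row 1: diag=8, rhs=60; c'=3/8, d'=15/2
row 2: denom=12−3·3/8=87/8; d'=(-16−3·15/2)/(87/8)=-308/87
row 3: denom=8−3·8/29=208/29; d'=(-8−3·-308/87)/(208/29)=19/52
back: M3=19/52
back: M2=-308/87−8/29·19/52=-142/39
back: M1=15/2−3/8·-142/39=461/52
M: M0=0, M1=461/52, M2=-142/39, M3=19/52, M4=0
seg 0: a=4, c=M0/2=0, d=(M1−M0)/(6·1)=461/312, b=Δ0−h0·(2M0+M1)/6=-2957/312
seg 1: a=-4, c=M1/2=461/104, d=(M2−M1)/(6·3)=-1951/2808, b=Δ1−h1·(2M1+M2)/6=-787/156
seg 2: a=2, c=M2/2=-71/39, d=(M3−M2)/(6·3)=625/2808, b=Δ2−h2·(2M2+M3)/6=67/24
seg 3: a=0, c=M3/2=19/104, d=(M4−M3)/(6·1)=-19/312, b=Δ3−h3·(2M3+M4)/6=-331/156
t_q=5/2 → seg 1, τ=3/2; S=-4+-787/156·τ+461/104·τ²+-1951/2808·τ³=-3277/832

  seg 0: a=4 b=-2957/312 c=0 d=461/312
  seg 1: a=-4 b=-787/156 c=461/104 d=-1951/2808
  seg 2: a=2 b=67/24 c=-71/39 d=625/2808
  seg 3: a=0 b=-331/156 c=19/104 d=-19/312
S(5/2) = -3277/832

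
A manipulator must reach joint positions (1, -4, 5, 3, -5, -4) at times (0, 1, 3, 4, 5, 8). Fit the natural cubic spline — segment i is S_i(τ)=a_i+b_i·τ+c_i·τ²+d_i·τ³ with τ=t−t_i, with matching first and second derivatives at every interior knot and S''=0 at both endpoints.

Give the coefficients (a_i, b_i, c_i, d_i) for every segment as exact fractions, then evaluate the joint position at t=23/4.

  seg 0: a=1 b=-2513/354 c=0 d=743/354
  seg 1: a=-4 b=-142/177 c=743/118 d=-2581/1416
  seg 2: a=5 b=889/354 c=-1095/236 d=91/708
  seg 3: a=3 b=-4519/708 c=-251/59 d=1867/708
  seg 4: a=-5 b=-2471/354 c=863/236 d=-863/2124
S(23/4) = -126113/15104

Δ: Δ0=-5, Δ1=9/2, Δ2=-2, Δ3=-8, Δ4=1/3
row 1: diag=6, rhs=57; c'=1/3, d'=19/2
row 2: denom=6−2·1/3=16/3; d'=(-39−2·19/2)/(16/3)=-87/8
row 3: denom=4−1·3/16=61/16; d'=(-36−1·-87/8)/(61/16)=-402/61
row 4: denom=8−1·16/61=472/61; d'=(50−1·-402/61)/(472/61)=863/118
back: M4=863/118
back: M3=-402/61−16/61·863/118=-502/59
back: M2=-87/8−3/16·-502/59=-1095/118
back: M1=19/2−1/3·-1095/118=743/59
M: M0=0, M1=743/59, M2=-1095/118, M3=-502/59, M4=863/118, M5=0
seg 0: a=1, c=M0/2=0, d=(M1−M0)/(6·1)=743/354, b=Δ0−h0·(2M0+M1)/6=-2513/354
seg 1: a=-4, c=M1/2=743/118, d=(M2−M1)/(6·2)=-2581/1416, b=Δ1−h1·(2M1+M2)/6=-142/177
seg 2: a=5, c=M2/2=-1095/236, d=(M3−M2)/(6·1)=91/708, b=Δ2−h2·(2M2+M3)/6=889/354
seg 3: a=3, c=M3/2=-251/59, d=(M4−M3)/(6·1)=1867/708, b=Δ3−h3·(2M3+M4)/6=-4519/708
seg 4: a=-5, c=M4/2=863/236, d=(M5−M4)/(6·3)=-863/2124, b=Δ4−h4·(2M4+M5)/6=-2471/354
t_q=23/4 → seg 4, τ=3/4; S=-5+-2471/354·τ+863/236·τ²+-863/2124·τ³=-126113/15104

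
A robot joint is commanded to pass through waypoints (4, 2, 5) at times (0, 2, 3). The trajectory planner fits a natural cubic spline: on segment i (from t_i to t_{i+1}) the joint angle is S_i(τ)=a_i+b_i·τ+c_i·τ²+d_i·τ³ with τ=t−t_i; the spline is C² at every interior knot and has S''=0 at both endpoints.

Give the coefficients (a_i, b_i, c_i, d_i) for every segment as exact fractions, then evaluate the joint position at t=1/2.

  seg 0: a=4 b=-7/3 c=0 d=1/3
  seg 1: a=2 b=5/3 c=2 d=-2/3
S(1/2) = 23/8

Δ: Δ0=-1, Δ1=3
row 1: diag=6, rhs=24; c'=1/6, d'=4
back: M1=4
M: M0=0, M1=4, M2=0
seg 0: a=4, c=M0/2=0, d=(M1−M0)/(6·2)=1/3, b=Δ0−h0·(2M0+M1)/6=-7/3
seg 1: a=2, c=M1/2=2, d=(M2−M1)/(6·1)=-2/3, b=Δ1−h1·(2M1+M2)/6=5/3
t_q=1/2 → seg 0, τ=1/2; S=4+-7/3·τ+0·τ²+1/3·τ³=23/8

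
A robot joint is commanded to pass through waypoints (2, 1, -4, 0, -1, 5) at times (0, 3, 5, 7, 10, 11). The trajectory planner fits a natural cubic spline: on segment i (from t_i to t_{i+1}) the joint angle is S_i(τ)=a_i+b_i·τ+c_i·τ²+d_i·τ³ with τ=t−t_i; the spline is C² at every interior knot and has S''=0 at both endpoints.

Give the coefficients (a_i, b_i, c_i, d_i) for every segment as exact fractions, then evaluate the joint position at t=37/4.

Δ: Δ0=-1/3, Δ1=-5/2, Δ2=2, Δ3=-1/3, Δ4=6
row 1: diag=10, rhs=-13; c'=1/5, d'=-13/10
row 2: denom=8−2·1/5=38/5; d'=(27−2·-13/10)/(38/5)=74/19
row 3: denom=10−2·5/19=180/19; d'=(-14−2·74/19)/(180/19)=-23/10
row 4: denom=8−3·19/60=141/20; d'=(38−3·-23/10)/(141/20)=898/141
back: M4=898/141
back: M3=-23/10−19/60·898/141=-1826/423
back: M2=74/19−5/19·-1826/423=2128/423
back: M1=-13/10−1/5·2128/423=-1951/846
M: M0=0, M1=-1951/846, M2=2128/423, M3=-1826/423, M4=898/141, M5=0
seg 0: a=2, c=M0/2=0, d=(M1−M0)/(6·3)=-1951/15228, b=Δ0−h0·(2M0+M1)/6=1387/1692
seg 1: a=1, c=M1/2=-1951/1692, d=(M2−M1)/(6·2)=2069/3384, b=Δ1−h1·(2M1+M2)/6=-2233/846
seg 2: a=-4, c=M2/2=1064/423, d=(M3−M2)/(6·2)=-659/846, b=Δ2−h2·(2M2+M3)/6=4/47
seg 3: a=0, c=M3/2=-913/423, d=(M4−M3)/(6·3)=2260/3807, b=Δ3−h3·(2M3+M4)/6=338/423
seg 4: a=-1, c=M4/2=449/141, d=(M5−M4)/(6·1)=-449/423, b=Δ4−h4·(2M4+M5)/6=1640/423
t_q=37/4 → seg 3, τ=9/4; S=0+338/423·τ+-913/423·τ²+2260/3807·τ³=-445/188

  seg 0: a=2 b=1387/1692 c=0 d=-1951/15228
  seg 1: a=1 b=-2233/846 c=-1951/1692 d=2069/3384
  seg 2: a=-4 b=4/47 c=1064/423 d=-659/846
  seg 3: a=0 b=338/423 c=-913/423 d=2260/3807
  seg 4: a=-1 b=1640/423 c=449/141 d=-449/423
S(37/4) = -445/188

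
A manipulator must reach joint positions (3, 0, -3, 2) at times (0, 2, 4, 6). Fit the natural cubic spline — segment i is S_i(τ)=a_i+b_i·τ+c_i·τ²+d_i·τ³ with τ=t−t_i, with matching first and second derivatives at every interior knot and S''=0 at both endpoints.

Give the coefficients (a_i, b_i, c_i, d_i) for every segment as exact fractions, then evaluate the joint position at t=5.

  seg 0: a=3 b=-37/30 c=0 d=-1/15
  seg 1: a=0 b=-61/30 c=-2/5 d=1/3
  seg 2: a=-3 b=11/30 c=8/5 d=-4/15
S(5) = -13/10

Δ: Δ0=-3/2, Δ1=-3/2, Δ2=5/2
row 1: diag=8, rhs=0; c'=1/4, d'=0
row 2: denom=8−2·1/4=15/2; d'=(24−2·0)/(15/2)=16/5
back: M2=16/5
back: M1=0−1/4·16/5=-4/5
M: M0=0, M1=-4/5, M2=16/5, M3=0
seg 0: a=3, c=M0/2=0, d=(M1−M0)/(6·2)=-1/15, b=Δ0−h0·(2M0+M1)/6=-37/30
seg 1: a=0, c=M1/2=-2/5, d=(M2−M1)/(6·2)=1/3, b=Δ1−h1·(2M1+M2)/6=-61/30
seg 2: a=-3, c=M2/2=8/5, d=(M3−M2)/(6·2)=-4/15, b=Δ2−h2·(2M2+M3)/6=11/30
t_q=5 → seg 2, τ=1; S=-3+11/30·τ+8/5·τ²+-4/15·τ³=-13/10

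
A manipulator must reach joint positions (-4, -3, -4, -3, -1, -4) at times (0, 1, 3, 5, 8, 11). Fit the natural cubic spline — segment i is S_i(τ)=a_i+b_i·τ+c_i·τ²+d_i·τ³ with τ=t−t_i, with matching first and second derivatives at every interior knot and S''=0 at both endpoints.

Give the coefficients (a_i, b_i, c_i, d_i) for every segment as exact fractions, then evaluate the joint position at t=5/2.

Δ: Δ0=1, Δ1=-1/2, Δ2=1/2, Δ3=2/3, Δ4=-1
row 1: diag=6, rhs=-9; c'=1/3, d'=-3/2
row 2: denom=8−2·1/3=22/3; d'=(6−2·-3/2)/(22/3)=27/22
row 3: denom=10−2·3/11=104/11; d'=(1−2·27/22)/(104/11)=-2/13
row 4: denom=12−3·33/104=1149/104; d'=(-10−3·-2/13)/(1149/104)=-992/1149
back: M4=-992/1149
back: M3=-2/13−33/104·-992/1149=46/383
back: M2=27/22−3/11·46/383=915/766
back: M1=-3/2−1/3·915/766=-727/383
M: M0=0, M1=-727/383, M2=915/766, M3=46/383, M4=-992/1149, M5=0
seg 0: a=-4, c=M0/2=0, d=(M1−M0)/(6·1)=-727/2298, b=Δ0−h0·(2M0+M1)/6=3025/2298
seg 1: a=-3, c=M1/2=-727/766, d=(M2−M1)/(6·2)=2369/9192, b=Δ1−h1·(2M1+M2)/6=422/1149
seg 2: a=-4, c=M2/2=915/1532, d=(M3−M2)/(6·2)=-823/9192, b=Δ2−h2·(2M2+M3)/6=-773/2298
seg 3: a=-3, c=M3/2=23/383, d=(M4−M3)/(6·3)=-565/10341, b=Δ3−h3·(2M3+M4)/6=1124/1149
seg 4: a=-1, c=M4/2=-496/1149, d=(M5−M4)/(6·3)=496/10341, b=Δ4−h4·(2M4+M5)/6=-157/1149
t_q=5/2 → seg 1, τ=3/2; S=-3+422/1149·τ+-727/766·τ²+2369/9192·τ³=-91055/24512

  seg 0: a=-4 b=3025/2298 c=0 d=-727/2298
  seg 1: a=-3 b=422/1149 c=-727/766 d=2369/9192
  seg 2: a=-4 b=-773/2298 c=915/1532 d=-823/9192
  seg 3: a=-3 b=1124/1149 c=23/383 d=-565/10341
  seg 4: a=-1 b=-157/1149 c=-496/1149 d=496/10341
S(5/2) = -91055/24512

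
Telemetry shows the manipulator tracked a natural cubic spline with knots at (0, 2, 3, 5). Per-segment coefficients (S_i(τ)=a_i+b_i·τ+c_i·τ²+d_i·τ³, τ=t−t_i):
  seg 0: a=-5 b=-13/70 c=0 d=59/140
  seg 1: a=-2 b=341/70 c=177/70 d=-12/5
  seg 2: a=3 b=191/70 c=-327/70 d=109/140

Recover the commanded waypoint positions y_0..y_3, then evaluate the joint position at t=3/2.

y_0=-5 y_1=-2 y_2=3 y_3=-4
S(3/2) = -617/160

y_0 = S_0(0) = a_0 = -5
y_1 = S_1(0) = a_1 = -2
y_2 = S_2(0) = a_2 = 3
y_3 = S_2(2) = -4
t_q=3/2 is in segment 0 (τ=3/2); S_0(τ)=-617/160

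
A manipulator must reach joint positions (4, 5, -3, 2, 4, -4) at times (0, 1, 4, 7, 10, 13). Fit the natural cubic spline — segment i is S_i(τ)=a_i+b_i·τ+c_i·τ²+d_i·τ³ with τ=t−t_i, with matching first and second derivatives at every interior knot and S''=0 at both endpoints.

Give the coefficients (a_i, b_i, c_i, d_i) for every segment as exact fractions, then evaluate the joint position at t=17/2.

Δ: Δ0=1, Δ1=-8/3, Δ2=5/3, Δ3=2/3, Δ4=-8/3
row 1: diag=8, rhs=-22; c'=3/8, d'=-11/4
row 2: denom=12−3·3/8=87/8; d'=(26−3·-11/4)/(87/8)=274/87
row 3: denom=12−3·8/29=324/29; d'=(-6−3·274/87)/(324/29)=-112/81
row 4: denom=12−3·29/108=403/36; d'=(-20−3·-112/81)/(403/36)=-1712/1209
back: M4=-1712/1209
back: M3=-112/81−29/108·-1712/1209=-404/403
back: M2=274/87−8/29·-404/403=4142/1209
back: M1=-11/4−3/8·4142/1209=-1626/403
M: M0=0, M1=-1626/403, M2=4142/1209, M3=-404/403, M4=-1712/1209, M5=0
seg 0: a=4, c=M0/2=0, d=(M1−M0)/(6·1)=-271/403, b=Δ0−h0·(2M0+M1)/6=674/403
seg 1: a=5, c=M1/2=-813/403, d=(M2−M1)/(6·3)=4510/10881, b=Δ1−h1·(2M1+M2)/6=-139/403
seg 2: a=-3, c=M2/2=2071/1209, d=(M3−M2)/(6·3)=-2677/10881, b=Δ2−h2·(2M2+M3)/6=-39/31
seg 3: a=2, c=M3/2=-202/403, d=(M4−M3)/(6·3)=-250/10881, b=Δ3−h3·(2M3+M4)/6=958/403
seg 4: a=4, c=M4/2=-856/1209, d=(M5−M4)/(6·3)=856/10881, b=Δ4−h4·(2M4+M5)/6=-504/403
t_q=17/2 → seg 3, τ=3/2; S=2+958/403·τ+-202/403·τ²+-250/10881·τ³=7029/1612

  seg 0: a=4 b=674/403 c=0 d=-271/403
  seg 1: a=5 b=-139/403 c=-813/403 d=4510/10881
  seg 2: a=-3 b=-39/31 c=2071/1209 d=-2677/10881
  seg 3: a=2 b=958/403 c=-202/403 d=-250/10881
  seg 4: a=4 b=-504/403 c=-856/1209 d=856/10881
S(17/2) = 7029/1612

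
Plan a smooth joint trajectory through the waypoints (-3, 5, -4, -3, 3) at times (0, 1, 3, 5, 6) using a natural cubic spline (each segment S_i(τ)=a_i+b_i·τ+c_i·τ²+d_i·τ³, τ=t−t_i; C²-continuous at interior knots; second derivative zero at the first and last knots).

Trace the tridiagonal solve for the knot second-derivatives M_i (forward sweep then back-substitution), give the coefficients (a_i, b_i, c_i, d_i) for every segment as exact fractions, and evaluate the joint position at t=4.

  seg 0: a=-3 b=209/20 c=0 d=-49/20
  seg 1: a=5 b=31/10 c=-147/20 d=71/40
  seg 2: a=-4 b=-5 c=33/10 d=-11/40
  seg 3: a=-3 b=49/10 c=33/20 d=-11/20
S(4) = -239/40

Δ: Δ0=8, Δ1=-9/2, Δ2=1/2, Δ3=6
row 1: diag=6, rhs=-75; c'=1/3, d'=-25/2
row 2: denom=8−2·1/3=22/3; d'=(30−2·-25/2)/(22/3)=15/2
row 3: denom=6−2·3/11=60/11; d'=(33−2·15/2)/(60/11)=33/10
back: M3=33/10
back: M2=15/2−3/11·33/10=33/5
back: M1=-25/2−1/3·33/5=-147/10
M: M0=0, M1=-147/10, M2=33/5, M3=33/10, M4=0
seg 0: a=-3, c=M0/2=0, d=(M1−M0)/(6·1)=-49/20, b=Δ0−h0·(2M0+M1)/6=209/20
seg 1: a=5, c=M1/2=-147/20, d=(M2−M1)/(6·2)=71/40, b=Δ1−h1·(2M1+M2)/6=31/10
seg 2: a=-4, c=M2/2=33/10, d=(M3−M2)/(6·2)=-11/40, b=Δ2−h2·(2M2+M3)/6=-5
seg 3: a=-3, c=M3/2=33/20, d=(M4−M3)/(6·1)=-11/20, b=Δ3−h3·(2M3+M4)/6=49/10
t_q=4 → seg 2, τ=1; S=-4+-5·τ+33/10·τ²+-11/40·τ³=-239/40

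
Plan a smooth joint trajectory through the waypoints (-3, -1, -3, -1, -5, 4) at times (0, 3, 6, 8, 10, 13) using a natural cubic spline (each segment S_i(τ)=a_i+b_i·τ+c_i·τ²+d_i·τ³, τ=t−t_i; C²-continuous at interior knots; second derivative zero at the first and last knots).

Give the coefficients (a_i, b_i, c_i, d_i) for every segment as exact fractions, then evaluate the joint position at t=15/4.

Δ: Δ0=2/3, Δ1=-2/3, Δ2=1, Δ3=-2, Δ4=3
row 1: diag=12, rhs=-8; c'=1/4, d'=-2/3
row 2: denom=10−3·1/4=37/4; d'=(10−3·-2/3)/(37/4)=48/37
row 3: denom=8−2·8/37=280/37; d'=(-18−2·48/37)/(280/37)=-381/140
row 4: denom=10−2·37/140=663/70; d'=(30−2·-381/140)/(663/70)=827/221
back: M4=827/221
back: M3=-381/140−37/140·827/221=-820/221
back: M2=48/37−8/37·-820/221=464/221
back: M1=-2/3−1/4·464/221=-790/663
M: M0=0, M1=-790/663, M2=464/221, M3=-820/221, M4=827/221, M5=0
seg 0: a=-3, c=M0/2=0, d=(M1−M0)/(6·3)=-395/5967, b=Δ0−h0·(2M0+M1)/6=279/221
seg 1: a=-1, c=M1/2=-395/663, d=(M2−M1)/(6·3)=1091/5967, b=Δ1−h1·(2M1+M2)/6=-116/221
seg 2: a=-3, c=M2/2=232/221, d=(M3−M2)/(6·2)=-107/221, b=Δ2−h2·(2M2+M3)/6=185/221
seg 3: a=-1, c=M3/2=-410/221, d=(M4−M3)/(6·2)=549/884, b=Δ3−h3·(2M3+M4)/6=-171/221
seg 4: a=-5, c=M4/2=827/442, d=(M5−M4)/(6·3)=-827/3978, b=Δ4−h4·(2M4+M5)/6=-164/221
t_q=15/4 → seg 1, τ=3/4; S=-1+-116/221·τ+-395/663·τ²+1091/5967·τ³=-1797/1088

  seg 0: a=-3 b=279/221 c=0 d=-395/5967
  seg 1: a=-1 b=-116/221 c=-395/663 d=1091/5967
  seg 2: a=-3 b=185/221 c=232/221 d=-107/221
  seg 3: a=-1 b=-171/221 c=-410/221 d=549/884
  seg 4: a=-5 b=-164/221 c=827/442 d=-827/3978
S(15/4) = -1797/1088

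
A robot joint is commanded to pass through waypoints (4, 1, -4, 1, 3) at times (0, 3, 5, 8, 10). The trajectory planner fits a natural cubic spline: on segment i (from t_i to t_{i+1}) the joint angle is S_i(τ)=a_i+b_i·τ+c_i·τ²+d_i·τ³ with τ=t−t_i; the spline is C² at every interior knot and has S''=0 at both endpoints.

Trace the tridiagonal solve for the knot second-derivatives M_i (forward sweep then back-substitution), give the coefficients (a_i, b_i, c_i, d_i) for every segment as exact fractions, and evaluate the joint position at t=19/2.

  seg 0: a=4 b=-397/1740 c=0 d=-1343/15660
  seg 1: a=1 b=-2213/870 c=-1343/1740 d=1381/3480
  seg 2: a=-4 b=-126/145 c=140/87 d=-997/3915
  seg 3: a=1 b=277/145 c=-99/145 d=33/290
S(19/2) = 1259/464

Δ: Δ0=-1, Δ1=-5/2, Δ2=5/3, Δ3=1
row 1: diag=10, rhs=-9; c'=1/5, d'=-9/10
row 2: denom=10−2·1/5=48/5; d'=(25−2·-9/10)/(48/5)=67/24
row 3: denom=10−3·5/16=145/16; d'=(-4−3·67/24)/(145/16)=-198/145
back: M3=-198/145
back: M2=67/24−5/16·-198/145=280/87
back: M1=-9/10−1/5·280/87=-1343/870
M: M0=0, M1=-1343/870, M2=280/87, M3=-198/145, M4=0
seg 0: a=4, c=M0/2=0, d=(M1−M0)/(6·3)=-1343/15660, b=Δ0−h0·(2M0+M1)/6=-397/1740
seg 1: a=1, c=M1/2=-1343/1740, d=(M2−M1)/(6·2)=1381/3480, b=Δ1−h1·(2M1+M2)/6=-2213/870
seg 2: a=-4, c=M2/2=140/87, d=(M3−M2)/(6·3)=-997/3915, b=Δ2−h2·(2M2+M3)/6=-126/145
seg 3: a=1, c=M3/2=-99/145, d=(M4−M3)/(6·2)=33/290, b=Δ3−h3·(2M3+M4)/6=277/145
t_q=19/2 → seg 3, τ=3/2; S=1+277/145·τ+-99/145·τ²+33/290·τ³=1259/464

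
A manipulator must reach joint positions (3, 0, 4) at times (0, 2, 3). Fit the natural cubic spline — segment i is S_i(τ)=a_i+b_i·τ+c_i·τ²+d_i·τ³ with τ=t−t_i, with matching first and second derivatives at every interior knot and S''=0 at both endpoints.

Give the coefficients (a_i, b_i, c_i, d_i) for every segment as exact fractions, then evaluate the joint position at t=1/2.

Δ: Δ0=-3/2, Δ1=4
row 1: diag=6, rhs=33; c'=1/6, d'=11/2
back: M1=11/2
M: M0=0, M1=11/2, M2=0
seg 0: a=3, c=M0/2=0, d=(M1−M0)/(6·2)=11/24, b=Δ0−h0·(2M0+M1)/6=-10/3
seg 1: a=0, c=M1/2=11/4, d=(M2−M1)/(6·1)=-11/12, b=Δ1−h1·(2M1+M2)/6=13/6
t_q=1/2 → seg 0, τ=1/2; S=3+-10/3·τ+0·τ²+11/24·τ³=89/64

  seg 0: a=3 b=-10/3 c=0 d=11/24
  seg 1: a=0 b=13/6 c=11/4 d=-11/12
S(1/2) = 89/64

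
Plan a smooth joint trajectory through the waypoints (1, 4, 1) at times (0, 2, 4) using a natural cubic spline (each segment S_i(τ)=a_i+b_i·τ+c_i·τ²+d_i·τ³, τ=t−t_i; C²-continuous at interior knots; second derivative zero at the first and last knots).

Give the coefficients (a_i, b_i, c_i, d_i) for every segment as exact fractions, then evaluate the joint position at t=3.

Δ: Δ0=3/2, Δ1=-3/2
row 1: diag=8, rhs=-18; c'=1/4, d'=-9/4
back: M1=-9/4
M: M0=0, M1=-9/4, M2=0
seg 0: a=1, c=M0/2=0, d=(M1−M0)/(6·2)=-3/16, b=Δ0−h0·(2M0+M1)/6=9/4
seg 1: a=4, c=M1/2=-9/8, d=(M2−M1)/(6·2)=3/16, b=Δ1−h1·(2M1+M2)/6=0
t_q=3 → seg 1, τ=1; S=4+0·τ+-9/8·τ²+3/16·τ³=49/16

  seg 0: a=1 b=9/4 c=0 d=-3/16
  seg 1: a=4 b=0 c=-9/8 d=3/16
S(3) = 49/16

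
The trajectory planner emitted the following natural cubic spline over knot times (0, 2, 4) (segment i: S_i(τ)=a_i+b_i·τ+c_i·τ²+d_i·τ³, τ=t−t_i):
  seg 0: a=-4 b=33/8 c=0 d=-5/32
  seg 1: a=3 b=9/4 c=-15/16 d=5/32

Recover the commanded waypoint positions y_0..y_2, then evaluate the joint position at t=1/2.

y_0=-4 y_1=3 y_2=5
S(1/2) = -501/256

y_0 = S_0(0) = a_0 = -4
y_1 = S_1(0) = a_1 = 3
y_2 = S_1(2) = 5
t_q=1/2 is in segment 0 (τ=1/2); S_0(τ)=-501/256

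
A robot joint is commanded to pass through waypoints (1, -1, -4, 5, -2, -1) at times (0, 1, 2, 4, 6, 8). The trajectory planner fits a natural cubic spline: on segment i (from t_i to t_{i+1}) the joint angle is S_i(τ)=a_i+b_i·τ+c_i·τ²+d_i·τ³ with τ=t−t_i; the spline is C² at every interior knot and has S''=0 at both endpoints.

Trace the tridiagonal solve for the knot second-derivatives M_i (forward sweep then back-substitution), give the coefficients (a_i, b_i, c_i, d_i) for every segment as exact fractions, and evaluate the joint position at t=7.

Δ: Δ0=-2, Δ1=-3, Δ2=9/2, Δ3=-7/2, Δ4=1/2
row 1: diag=4, rhs=-6; c'=1/4, d'=-3/2
row 2: denom=6−1·1/4=23/4; d'=(45−1·-3/2)/(23/4)=186/23
row 3: denom=8−2·8/23=168/23; d'=(-48−2·186/23)/(168/23)=-123/14
row 4: denom=8−2·23/84=313/42; d'=(24−2·-123/14)/(313/42)=1746/313
back: M4=1746/313
back: M3=-123/14−23/84·1746/313=-3228/313
back: M2=186/23−8/23·-3228/313=3654/313
back: M1=-3/2−1/4·3654/313=-1383/313
M: M0=0, M1=-1383/313, M2=3654/313, M3=-3228/313, M4=1746/313, M5=0
seg 0: a=1, c=M0/2=0, d=(M1−M0)/(6·1)=-461/626, b=Δ0−h0·(2M0+M1)/6=-791/626
seg 1: a=-1, c=M1/2=-1383/626, d=(M2−M1)/(6·1)=1679/626, b=Δ1−h1·(2M1+M2)/6=-1087/313
seg 2: a=-4, c=M2/2=1827/313, d=(M3−M2)/(6·2)=-1147/626, b=Δ2−h2·(2M2+M3)/6=97/626
seg 3: a=5, c=M3/2=-1614/313, d=(M4−M3)/(6·2)=829/626, b=Δ3−h3·(2M3+M4)/6=949/626
seg 4: a=-2, c=M4/2=873/313, d=(M5−M4)/(6·2)=-291/626, b=Δ4−h4·(2M4+M5)/6=-2015/626
t_q=7 → seg 4, τ=1; S=-2+-2015/626·τ+873/313·τ²+-291/626·τ³=-906/313

  seg 0: a=1 b=-791/626 c=0 d=-461/626
  seg 1: a=-1 b=-1087/313 c=-1383/626 d=1679/626
  seg 2: a=-4 b=97/626 c=1827/313 d=-1147/626
  seg 3: a=5 b=949/626 c=-1614/313 d=829/626
  seg 4: a=-2 b=-2015/626 c=873/313 d=-291/626
S(7) = -906/313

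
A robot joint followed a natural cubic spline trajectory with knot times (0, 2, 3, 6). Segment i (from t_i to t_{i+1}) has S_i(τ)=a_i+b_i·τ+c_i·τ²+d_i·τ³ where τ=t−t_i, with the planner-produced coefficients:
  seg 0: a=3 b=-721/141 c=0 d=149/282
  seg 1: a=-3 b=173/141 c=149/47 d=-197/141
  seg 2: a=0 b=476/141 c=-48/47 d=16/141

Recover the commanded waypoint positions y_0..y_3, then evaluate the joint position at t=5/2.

y_0=3 y_1=-3 y_2=0 y_3=4
S(5/2) = -665/376

y_0 = S_0(0) = a_0 = 3
y_1 = S_1(0) = a_1 = -3
y_2 = S_2(0) = a_2 = 0
y_3 = S_2(3) = 4
t_q=5/2 is in segment 1 (τ=1/2); S_1(τ)=-665/376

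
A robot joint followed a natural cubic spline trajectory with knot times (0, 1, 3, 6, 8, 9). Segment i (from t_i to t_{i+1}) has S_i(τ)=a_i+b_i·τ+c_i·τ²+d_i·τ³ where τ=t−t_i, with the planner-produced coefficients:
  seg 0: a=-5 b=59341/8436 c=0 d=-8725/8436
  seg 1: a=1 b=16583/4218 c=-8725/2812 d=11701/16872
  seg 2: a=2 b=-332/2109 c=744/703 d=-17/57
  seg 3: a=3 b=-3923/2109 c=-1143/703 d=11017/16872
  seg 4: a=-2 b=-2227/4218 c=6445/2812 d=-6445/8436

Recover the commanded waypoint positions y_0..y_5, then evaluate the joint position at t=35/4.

y_0=-5 y_1=1 y_2=2 y_3=3 y_4=-2 y_5=-1
S(35/4) = -257185/179968

y_0 = S_0(0) = a_0 = -5
y_1 = S_1(0) = a_1 = 1
y_2 = S_2(0) = a_2 = 2
y_3 = S_3(0) = a_3 = 3
y_4 = S_4(0) = a_4 = -2
y_5 = S_4(1) = -1
t_q=35/4 is in segment 4 (τ=3/4); S_4(τ)=-257185/179968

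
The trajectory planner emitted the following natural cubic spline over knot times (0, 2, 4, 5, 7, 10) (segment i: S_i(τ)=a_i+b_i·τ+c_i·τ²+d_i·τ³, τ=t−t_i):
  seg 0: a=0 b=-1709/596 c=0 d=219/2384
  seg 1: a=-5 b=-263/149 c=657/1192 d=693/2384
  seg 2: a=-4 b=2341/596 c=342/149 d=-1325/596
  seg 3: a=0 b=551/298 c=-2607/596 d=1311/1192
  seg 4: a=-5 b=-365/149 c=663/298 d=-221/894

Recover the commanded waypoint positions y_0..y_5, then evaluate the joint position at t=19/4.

y_0=0 y_1=-5 y_2=-4 y_3=0 y_4=-5 y_5=1
S(19/4) = -26735/38144

y_0 = S_0(0) = a_0 = 0
y_1 = S_1(0) = a_1 = -5
y_2 = S_2(0) = a_2 = -4
y_3 = S_3(0) = a_3 = 0
y_4 = S_4(0) = a_4 = -5
y_5 = S_4(3) = 1
t_q=19/4 is in segment 2 (τ=3/4); S_2(τ)=-26735/38144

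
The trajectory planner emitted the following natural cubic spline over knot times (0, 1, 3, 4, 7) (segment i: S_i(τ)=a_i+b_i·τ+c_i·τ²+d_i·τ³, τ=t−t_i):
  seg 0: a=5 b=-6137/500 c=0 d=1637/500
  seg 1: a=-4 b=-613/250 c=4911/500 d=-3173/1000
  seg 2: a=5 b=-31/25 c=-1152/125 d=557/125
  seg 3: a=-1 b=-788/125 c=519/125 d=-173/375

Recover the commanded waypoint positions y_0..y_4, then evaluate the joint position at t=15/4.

y_0=5 y_1=-4 y_2=5 y_3=-1 y_4=5
S(15/4) = 6127/8000

y_0 = S_0(0) = a_0 = 5
y_1 = S_1(0) = a_1 = -4
y_2 = S_2(0) = a_2 = 5
y_3 = S_3(0) = a_3 = -1
y_4 = S_3(3) = 5
t_q=15/4 is in segment 2 (τ=3/4); S_2(τ)=6127/8000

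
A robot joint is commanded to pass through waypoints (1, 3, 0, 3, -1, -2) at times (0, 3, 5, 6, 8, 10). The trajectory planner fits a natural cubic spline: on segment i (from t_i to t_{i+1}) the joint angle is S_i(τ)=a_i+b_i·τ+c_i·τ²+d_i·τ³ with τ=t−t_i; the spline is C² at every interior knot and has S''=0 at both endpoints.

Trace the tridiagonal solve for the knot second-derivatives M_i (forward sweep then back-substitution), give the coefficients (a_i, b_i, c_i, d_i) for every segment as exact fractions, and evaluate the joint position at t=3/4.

  seg 0: a=1 b=7049/3576 c=0 d=-1555/10728
  seg 1: a=3 b=-3473/1788 c=-1555/1192 d=341/447
  seg 2: a=0 b=3565/1788 c=3901/1192 d=-8105/3576
  seg 3: a=3 b=6221/3576 c=-1051/298 d=11851/14304
  seg 4: a=-1 b=-4337/1788 c=3443/2384 d=-3443/14304
S(3/4) = 184407/76288

Δ: Δ0=2/3, Δ1=-3/2, Δ2=3, Δ3=-2, Δ4=-1/2
row 1: diag=10, rhs=-13; c'=1/5, d'=-13/10
row 2: denom=6−2·1/5=28/5; d'=(27−2·-13/10)/(28/5)=37/7
row 3: denom=6−1·5/28=163/28; d'=(-30−1·37/7)/(163/28)=-988/163
row 4: denom=8−2·56/163=1192/163; d'=(9−2·-988/163)/(1192/163)=3443/1192
back: M4=3443/1192
back: M3=-988/163−56/163·3443/1192=-1051/149
back: M2=37/7−5/28·-1051/149=3901/596
back: M1=-13/10−1/5·3901/596=-1555/596
M: M0=0, M1=-1555/596, M2=3901/596, M3=-1051/149, M4=3443/1192, M5=0
seg 0: a=1, c=M0/2=0, d=(M1−M0)/(6·3)=-1555/10728, b=Δ0−h0·(2M0+M1)/6=7049/3576
seg 1: a=3, c=M1/2=-1555/1192, d=(M2−M1)/(6·2)=341/447, b=Δ1−h1·(2M1+M2)/6=-3473/1788
seg 2: a=0, c=M2/2=3901/1192, d=(M3−M2)/(6·1)=-8105/3576, b=Δ2−h2·(2M2+M3)/6=3565/1788
seg 3: a=3, c=M3/2=-1051/298, d=(M4−M3)/(6·2)=11851/14304, b=Δ3−h3·(2M3+M4)/6=6221/3576
seg 4: a=-1, c=M4/2=3443/2384, d=(M5−M4)/(6·2)=-3443/14304, b=Δ4−h4·(2M4+M5)/6=-4337/1788
t_q=3/4 → seg 0, τ=3/4; S=1+7049/3576·τ+0·τ²+-1555/10728·τ³=184407/76288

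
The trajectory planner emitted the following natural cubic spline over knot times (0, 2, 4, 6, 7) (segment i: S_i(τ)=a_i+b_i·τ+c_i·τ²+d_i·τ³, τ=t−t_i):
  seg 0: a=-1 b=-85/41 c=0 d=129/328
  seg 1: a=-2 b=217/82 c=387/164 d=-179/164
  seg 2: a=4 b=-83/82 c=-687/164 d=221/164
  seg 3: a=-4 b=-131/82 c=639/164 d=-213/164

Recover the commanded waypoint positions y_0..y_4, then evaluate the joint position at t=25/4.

y_0=-1 y_1=-2 y_2=4 y_3=-4 y_4=-3
S(25/4) = -43833/10496

y_0 = S_0(0) = a_0 = -1
y_1 = S_1(0) = a_1 = -2
y_2 = S_2(0) = a_2 = 4
y_3 = S_3(0) = a_3 = -4
y_4 = S_3(1) = -3
t_q=25/4 is in segment 3 (τ=1/4); S_3(τ)=-43833/10496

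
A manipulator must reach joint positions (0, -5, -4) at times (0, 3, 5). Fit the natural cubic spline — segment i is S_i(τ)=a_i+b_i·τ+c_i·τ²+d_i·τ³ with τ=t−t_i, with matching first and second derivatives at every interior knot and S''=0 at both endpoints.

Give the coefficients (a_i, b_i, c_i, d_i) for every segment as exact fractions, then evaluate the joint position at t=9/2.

  seg 0: a=0 b=-139/60 c=0 d=13/180
  seg 1: a=-5 b=-11/30 c=13/20 d=-13/120
S(9/2) = -285/64

Δ: Δ0=-5/3, Δ1=1/2
row 1: diag=10, rhs=13; c'=1/5, d'=13/10
back: M1=13/10
M: M0=0, M1=13/10, M2=0
seg 0: a=0, c=M0/2=0, d=(M1−M0)/(6·3)=13/180, b=Δ0−h0·(2M0+M1)/6=-139/60
seg 1: a=-5, c=M1/2=13/20, d=(M2−M1)/(6·2)=-13/120, b=Δ1−h1·(2M1+M2)/6=-11/30
t_q=9/2 → seg 1, τ=3/2; S=-5+-11/30·τ+13/20·τ²+-13/120·τ³=-285/64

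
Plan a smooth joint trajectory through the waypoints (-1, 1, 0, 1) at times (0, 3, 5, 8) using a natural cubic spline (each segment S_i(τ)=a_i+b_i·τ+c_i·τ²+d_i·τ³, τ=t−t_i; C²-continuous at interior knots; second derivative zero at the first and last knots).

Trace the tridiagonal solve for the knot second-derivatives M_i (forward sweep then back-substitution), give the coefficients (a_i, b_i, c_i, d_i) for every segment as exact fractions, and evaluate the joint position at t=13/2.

Δ: Δ0=2/3, Δ1=-1/2, Δ2=1/3
row 1: diag=10, rhs=-7; c'=1/5, d'=-7/10
row 2: denom=10−2·1/5=48/5; d'=(5−2·-7/10)/(48/5)=2/3
back: M2=2/3
back: M1=-7/10−1/5·2/3=-5/6
M: M0=0, M1=-5/6, M2=2/3, M3=0
seg 0: a=-1, c=M0/2=0, d=(M1−M0)/(6·3)=-5/108, b=Δ0−h0·(2M0+M1)/6=13/12
seg 1: a=1, c=M1/2=-5/12, d=(M2−M1)/(6·2)=1/8, b=Δ1−h1·(2M1+M2)/6=-1/6
seg 2: a=0, c=M2/2=1/3, d=(M3−M2)/(6·3)=-1/27, b=Δ2−h2·(2M2+M3)/6=-1/3
t_q=13/2 → seg 2, τ=3/2; S=0+-1/3·τ+1/3·τ²+-1/27·τ³=1/8

  seg 0: a=-1 b=13/12 c=0 d=-5/108
  seg 1: a=1 b=-1/6 c=-5/12 d=1/8
  seg 2: a=0 b=-1/3 c=1/3 d=-1/27
S(13/2) = 1/8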